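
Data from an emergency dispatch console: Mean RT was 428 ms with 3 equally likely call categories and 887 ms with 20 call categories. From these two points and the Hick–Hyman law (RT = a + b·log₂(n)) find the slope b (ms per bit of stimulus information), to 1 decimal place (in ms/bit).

Slope: b = (887 − 428) / (log₂ 20 − log₂ 3) = 459/2.7370 = 167.704 ms/bit.

167.7 ms/bit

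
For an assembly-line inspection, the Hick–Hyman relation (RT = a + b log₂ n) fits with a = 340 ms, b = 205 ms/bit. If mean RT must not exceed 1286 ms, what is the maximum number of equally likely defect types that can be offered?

24

205·log₂ n ≤ 1286 − 340 = 946, giving log₂ n ≤ 4.6146 and n ≤ 24.499. The largest whole number is 24.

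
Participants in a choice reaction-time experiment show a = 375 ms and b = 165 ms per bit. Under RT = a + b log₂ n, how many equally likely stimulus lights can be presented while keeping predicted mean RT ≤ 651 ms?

165·log₂ n ≤ 651 − 375 = 276, giving log₂ n ≤ 1.6727 and n ≤ 3.188. The largest whole number is 3.

3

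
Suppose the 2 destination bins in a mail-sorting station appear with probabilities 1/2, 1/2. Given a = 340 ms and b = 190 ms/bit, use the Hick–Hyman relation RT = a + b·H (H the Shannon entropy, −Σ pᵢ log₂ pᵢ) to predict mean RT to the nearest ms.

H = −Σ pᵢ log₂ pᵢ = 0.5·1 + 0.5·1 = 1.000 bits.
RT = 340 + 190 × 1.000 = 530.00 ms.

530 ms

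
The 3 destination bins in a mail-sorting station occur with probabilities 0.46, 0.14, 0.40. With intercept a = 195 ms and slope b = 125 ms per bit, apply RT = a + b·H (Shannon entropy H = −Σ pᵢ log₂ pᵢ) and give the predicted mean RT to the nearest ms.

H = 0.46·log₂(1/0.46) + 0.14·log₂(1/0.14) + 0.40·log₂(1/0.40) = 1.4412 bits.
RT = 195 + 125 × 1.4412 = 375.15 ms.

375 ms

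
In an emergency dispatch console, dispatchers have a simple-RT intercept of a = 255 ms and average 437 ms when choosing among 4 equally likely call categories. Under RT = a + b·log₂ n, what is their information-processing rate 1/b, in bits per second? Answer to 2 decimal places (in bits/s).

Choice component = 437 − 255 = 182 ms over log₂(4) = 2 bits.
b = 182 / 2 = 91.000 ms/bit, so 1/b = 10.989 bits/s.

10.99 bits/s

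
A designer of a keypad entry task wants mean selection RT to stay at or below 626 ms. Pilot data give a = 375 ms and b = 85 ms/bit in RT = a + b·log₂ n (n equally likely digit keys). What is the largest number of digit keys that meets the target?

7

85·log₂ n ≤ 626 − 375 = 251, giving log₂ n ≤ 2.9529 and n ≤ 7.743. The largest whole number is 7.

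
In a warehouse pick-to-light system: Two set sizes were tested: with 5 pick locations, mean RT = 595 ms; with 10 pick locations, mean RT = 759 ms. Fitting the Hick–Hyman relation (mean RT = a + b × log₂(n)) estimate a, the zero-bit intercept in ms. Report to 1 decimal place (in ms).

214.2 ms

The slope on a log₂ axis is (759 − 595) / (3.3219 − 2.3219) = 164.000 ms/bit.
a = RT₁ − b·log₂ n₁ = 595 − 164.000 × 2.3219 = 214.204 ms.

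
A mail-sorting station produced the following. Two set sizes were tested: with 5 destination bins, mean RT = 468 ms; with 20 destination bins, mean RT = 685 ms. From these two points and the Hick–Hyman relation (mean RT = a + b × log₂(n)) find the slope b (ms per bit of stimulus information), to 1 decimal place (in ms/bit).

The slope on a log₂ axis is (685 − 468) / (4.3219 − 2.3219) = 108.500 ms/bit.

108.5 ms/bit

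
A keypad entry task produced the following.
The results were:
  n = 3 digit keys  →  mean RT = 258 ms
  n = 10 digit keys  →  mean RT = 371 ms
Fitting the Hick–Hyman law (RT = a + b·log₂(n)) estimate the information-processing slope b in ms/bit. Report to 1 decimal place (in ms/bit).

b = (RT₂ − RT₁)/(log₂ n₂ − log₂ n₁) = (371 − 258)/(3.3219 − 1.5850) = 65.056 ms/bit.

65.1 ms/bit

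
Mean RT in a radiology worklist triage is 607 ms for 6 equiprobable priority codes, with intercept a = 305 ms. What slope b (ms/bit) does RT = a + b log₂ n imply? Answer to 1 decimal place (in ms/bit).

log₂(6) = 2.5850 bits.
b = (RT − a)/log₂ n = (607 − 305) / 2.5850 = 116.830 ms/bit.

116.8 ms/bit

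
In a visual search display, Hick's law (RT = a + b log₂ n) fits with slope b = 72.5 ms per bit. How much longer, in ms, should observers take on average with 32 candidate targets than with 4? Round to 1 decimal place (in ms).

ΔRT = (a + b log₂ n₂) − (a + b log₂ n₁) = b·(log₂ n₂ − log₂ n₁).
log₂(32) − log₂(4) = log₂(32/4) = log₂(8) = 3.
ΔRT = 72.5 × 3.0000 = 217.500 ms.

217.5 ms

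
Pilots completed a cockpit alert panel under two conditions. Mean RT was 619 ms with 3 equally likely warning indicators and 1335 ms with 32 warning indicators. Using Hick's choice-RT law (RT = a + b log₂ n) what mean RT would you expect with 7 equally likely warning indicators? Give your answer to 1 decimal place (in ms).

RT is linear in log₂ n, so two points fix the line:
  b = (1335 − 619) / (log₂ 32 − log₂ 3) = 716 / (5 − 1.5850) = 209.661 ms/bit
  a = 619 − 209.661 × 1.5850 = 286.695 ms
Then RT(7) = 286.695 + 209.661 × log₂ 7 = 286.695 + 209.661 × 2.8074 ≈ 875.288 ms.

875.3 ms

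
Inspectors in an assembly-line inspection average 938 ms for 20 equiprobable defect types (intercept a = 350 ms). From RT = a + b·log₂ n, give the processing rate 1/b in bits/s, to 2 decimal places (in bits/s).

Choice component = 938 − 350 = 588 ms over log₂(20) = 4.3219 bits.
b = 588 / 4.3219 = 136.050 ms/bit, so 1/b = 7.350 bits/s.

7.35 bits/s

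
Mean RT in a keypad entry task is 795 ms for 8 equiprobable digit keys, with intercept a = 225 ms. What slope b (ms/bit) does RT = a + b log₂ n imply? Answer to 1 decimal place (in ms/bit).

190.0 ms/bit

b = (795 − 225) / log₂(8) = 570 / 3 = 190.000 ms/bit.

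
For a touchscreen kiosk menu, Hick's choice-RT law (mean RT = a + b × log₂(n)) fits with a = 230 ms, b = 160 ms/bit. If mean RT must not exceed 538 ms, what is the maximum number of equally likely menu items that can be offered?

Information budget: (538 − 230)/160 = 1.9250 bits, so n ≤ 2^1.9250 = 3.797 → at most 3.

3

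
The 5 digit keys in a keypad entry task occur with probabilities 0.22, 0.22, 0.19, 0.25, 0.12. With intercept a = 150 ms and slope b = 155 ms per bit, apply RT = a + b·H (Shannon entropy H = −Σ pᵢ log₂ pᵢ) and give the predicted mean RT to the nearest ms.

Entropy contributions −pᵢ log₂ pᵢ: 0.4806, 0.4806, 0.4552, 0.5000, 0.3671; sum H = 2.2834 bits.
RT = a + bH = 150 + 155·2.2834 = 503.93 ms.

504 ms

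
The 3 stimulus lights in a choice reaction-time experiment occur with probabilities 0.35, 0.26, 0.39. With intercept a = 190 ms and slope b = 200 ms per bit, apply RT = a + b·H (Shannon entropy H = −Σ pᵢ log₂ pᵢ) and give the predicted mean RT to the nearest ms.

H = 0.35·log₂(1/0.35) + 0.26·log₂(1/0.26) + 0.39·log₂(1/0.39) = 1.5652 bits.
RT = 190 + 200 × 1.5652 = 503.04 ms.

503 ms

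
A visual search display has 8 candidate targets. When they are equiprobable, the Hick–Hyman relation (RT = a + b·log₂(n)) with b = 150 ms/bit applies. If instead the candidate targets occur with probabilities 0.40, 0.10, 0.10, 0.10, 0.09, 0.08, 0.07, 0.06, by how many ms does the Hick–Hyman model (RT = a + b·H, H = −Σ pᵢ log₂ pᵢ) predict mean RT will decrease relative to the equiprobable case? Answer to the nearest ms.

54 ms

The RT saving is b·ΔH. Equiprobable H₀ = log₂(8) = 3.0000 bits; with the given probabilities H = 2.6416 bits.
b·(H₀ − H) = 150 × (3.0000 − 2.6416) = 53.76 ms.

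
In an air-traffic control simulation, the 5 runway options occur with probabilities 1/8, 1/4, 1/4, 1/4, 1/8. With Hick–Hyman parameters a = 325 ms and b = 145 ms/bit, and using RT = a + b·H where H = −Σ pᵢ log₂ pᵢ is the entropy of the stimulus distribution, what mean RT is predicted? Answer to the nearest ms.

H = −Σ pᵢ log₂ pᵢ = 0.125·3 + 0.25·2 + 0.25·2 + 0.25·2 + 0.125·3 = 2.250 bits.
RT = 325 + 145 × 2.250 = 651.25 ms.

651 ms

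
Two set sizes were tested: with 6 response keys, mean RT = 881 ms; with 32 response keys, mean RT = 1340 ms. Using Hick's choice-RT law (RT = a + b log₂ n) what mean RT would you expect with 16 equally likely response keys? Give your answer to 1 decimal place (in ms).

With log₂ n on the abscissa the relation is linear; from the two conditions:
  b = (1340 − 881) / (log₂ 32 − log₂ 6) = 459 / (5 − 2.5850) = 190.059 ms/bit
  a = 881 − 190.059 × 2.5850 = 389.704 ms
Then RT(16) = 389.704 + 190.059 × log₂ 16 = 389.704 + 190.059 × 4 ≈ 1149.941 ms.

1149.9 ms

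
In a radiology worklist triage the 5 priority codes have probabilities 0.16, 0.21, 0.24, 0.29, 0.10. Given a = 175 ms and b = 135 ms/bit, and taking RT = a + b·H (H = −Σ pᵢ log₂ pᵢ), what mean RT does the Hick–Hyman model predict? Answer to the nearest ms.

Entropy contributions −pᵢ log₂ pᵢ: 0.4230, 0.4728, 0.4941, 0.5179, 0.3322; sum H = 2.2401 bits.
RT = a + bH = 175 + 135·2.2401 = 477.41 ms.

477 ms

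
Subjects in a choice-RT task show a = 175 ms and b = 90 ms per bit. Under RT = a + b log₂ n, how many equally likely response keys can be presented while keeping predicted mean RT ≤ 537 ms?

Information budget: (537 − 175)/90 = 4.0222 bits, so n ≤ 2^4.0222 = 16.248 → at most 16.

16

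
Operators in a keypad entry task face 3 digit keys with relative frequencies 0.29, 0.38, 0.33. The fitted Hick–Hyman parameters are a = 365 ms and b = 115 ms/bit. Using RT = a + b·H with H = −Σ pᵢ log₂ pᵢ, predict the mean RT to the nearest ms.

546 ms

Entropy contributions −pᵢ log₂ pᵢ: 0.5179, 0.5305, 0.5278; sum H = 1.5762 bits.
RT = a + bH = 365 + 115·1.5762 = 546.26 ms.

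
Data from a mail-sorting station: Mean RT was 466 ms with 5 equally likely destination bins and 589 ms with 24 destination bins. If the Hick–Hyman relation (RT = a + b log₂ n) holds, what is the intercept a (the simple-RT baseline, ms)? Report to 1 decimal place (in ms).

339.8 ms

Slope: b = (589 − 466) / (log₂ 24 − log₂ 5) = 123/2.2630 = 54.352 ms/bit.
Intercept: a = 466 − 54.352·log₂(5) = 339.799 ms.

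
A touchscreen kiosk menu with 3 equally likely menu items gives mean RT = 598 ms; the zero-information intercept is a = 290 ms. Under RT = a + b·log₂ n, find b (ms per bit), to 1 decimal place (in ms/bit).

194.3 ms/bit

3 alternatives carry log₂ 3 = 1.5850 bits; the choice cost is 598 − 290 = 308 ms, so b = 308/1.5850 = 194.326 ms/bit.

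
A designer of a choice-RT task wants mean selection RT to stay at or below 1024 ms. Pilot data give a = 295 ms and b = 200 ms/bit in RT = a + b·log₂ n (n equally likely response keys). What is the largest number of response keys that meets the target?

200·log₂ n ≤ 1024 − 295 = 729, giving log₂ n ≤ 3.6450 and n ≤ 12.510. The largest whole number is 12.

12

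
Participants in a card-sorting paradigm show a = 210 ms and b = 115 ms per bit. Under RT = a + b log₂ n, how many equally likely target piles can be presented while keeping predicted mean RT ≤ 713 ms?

20

115·log₂ n ≤ 713 − 210 = 503, giving log₂ n ≤ 4.3739 and n ≤ 20.734. The largest whole number is 20.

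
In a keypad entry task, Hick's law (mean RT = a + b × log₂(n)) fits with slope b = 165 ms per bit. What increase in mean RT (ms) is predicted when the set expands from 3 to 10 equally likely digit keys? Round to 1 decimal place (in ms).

286.6 ms

Only the slope matters, since a is common to both: ΔRT = b·log₂(n₂/n₁).
log₂(10) − log₂(3) = 3.3219 − 1.5850 = 1.7370.
ΔRT = 165 × 1.7370 = 286.599 ms.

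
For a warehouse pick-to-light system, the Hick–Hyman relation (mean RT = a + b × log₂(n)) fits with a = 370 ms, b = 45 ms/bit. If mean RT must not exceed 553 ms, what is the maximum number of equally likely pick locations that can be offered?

16

Set 370 + 45·log₂ n ≤ 553 → log₂ n ≤ (553 − 370)/45 = 4.0667.
So n ≤ 2^4.0667 = 16.757; the largest integer n is 16.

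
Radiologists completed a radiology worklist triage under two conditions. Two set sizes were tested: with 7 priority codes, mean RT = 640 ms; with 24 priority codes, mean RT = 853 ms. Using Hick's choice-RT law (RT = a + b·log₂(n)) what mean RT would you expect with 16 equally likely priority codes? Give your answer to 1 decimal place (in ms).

782.9 ms

Solve the two-equation system in a and b:
  b = (853 − 640) / (log₂ 24 − log₂ 7) = 213 / (4.5850 − 2.8074) = 119.824 ms/bit
  a = 640 − 119.824 × 2.8074 = 303.612 ms
Then RT(16) = 303.612 + 119.824 × log₂ 16 = 303.612 + 119.824 × 4 ≈ 782.907 ms.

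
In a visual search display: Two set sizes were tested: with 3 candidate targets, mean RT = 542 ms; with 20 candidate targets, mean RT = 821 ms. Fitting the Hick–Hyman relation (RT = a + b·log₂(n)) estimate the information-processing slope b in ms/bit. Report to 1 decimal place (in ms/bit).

b = (RT₂ − RT₁)/(log₂ n₂ − log₂ n₁) = (821 − 542)/(4.3219 − 1.5850) = 101.938 ms/bit.

101.9 ms/bit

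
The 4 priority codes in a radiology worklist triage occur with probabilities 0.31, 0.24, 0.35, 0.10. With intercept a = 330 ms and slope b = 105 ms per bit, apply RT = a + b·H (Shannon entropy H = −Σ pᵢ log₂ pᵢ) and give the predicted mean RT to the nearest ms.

H = 0.31·log₂(1/0.31) + 0.24·log₂(1/0.24) + 0.35·log₂(1/0.35) + 0.10·log₂(1/0.10) = 1.8802 bits.
RT = 330 + 105 × 1.8802 = 527.42 ms.

527 ms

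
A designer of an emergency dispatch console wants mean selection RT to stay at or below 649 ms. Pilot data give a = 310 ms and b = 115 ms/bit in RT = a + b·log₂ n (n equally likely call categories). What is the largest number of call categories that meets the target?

115·log₂ n ≤ 649 − 310 = 339, giving log₂ n ≤ 2.9478 and n ≤ 7.716. The largest whole number is 7.

7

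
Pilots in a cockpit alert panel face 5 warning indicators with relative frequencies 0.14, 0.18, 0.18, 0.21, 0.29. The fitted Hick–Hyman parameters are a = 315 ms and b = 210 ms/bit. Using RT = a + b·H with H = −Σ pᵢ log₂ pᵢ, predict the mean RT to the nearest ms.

Entropy contributions −pᵢ log₂ pᵢ: 0.3971, 0.4453, 0.4453, 0.4728, 0.5179; sum H = 2.2785 bits.
RT = a + bH = 315 + 210·2.2785 = 793.47 ms.

793 ms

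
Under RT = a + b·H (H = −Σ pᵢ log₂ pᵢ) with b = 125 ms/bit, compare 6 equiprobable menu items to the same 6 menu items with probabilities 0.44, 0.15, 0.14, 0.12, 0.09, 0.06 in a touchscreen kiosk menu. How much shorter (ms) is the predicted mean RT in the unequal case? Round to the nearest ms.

The RT saving is b·ΔH. Equiprobable H₀ = log₂(6) = 2.5850 bits; with the given probabilities H = 2.2521 bits.
b·(H₀ − H) = 125 × (2.5850 − 2.2521) = 41.61 ms.

42 ms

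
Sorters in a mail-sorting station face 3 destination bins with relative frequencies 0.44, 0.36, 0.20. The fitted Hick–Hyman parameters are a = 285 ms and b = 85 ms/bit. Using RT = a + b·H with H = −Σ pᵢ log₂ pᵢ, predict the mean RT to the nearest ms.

H = 0.44·log₂(1/0.44) + 0.36·log₂(1/0.36) + 0.20·log₂(1/0.20) = 1.5161 bits.
RT = 285 + 85 × 1.5161 = 413.87 ms.

414 ms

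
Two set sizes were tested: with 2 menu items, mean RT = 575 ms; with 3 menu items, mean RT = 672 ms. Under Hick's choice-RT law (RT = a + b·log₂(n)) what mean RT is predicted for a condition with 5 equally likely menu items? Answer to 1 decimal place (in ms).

794.2 ms

Solve the two-equation system in a and b:
  b = (672 − 575) / (log₂ 3 − log₂ 2) = 97 / (1.5850 − 1) = 165.823 ms/bit
  a = 575 − 165.823 × 1 = 409.177 ms
Then RT(5) = 409.177 + 165.823 × log₂ 5 = 409.177 + 165.823 × 2.3219 ≈ 794.206 ms.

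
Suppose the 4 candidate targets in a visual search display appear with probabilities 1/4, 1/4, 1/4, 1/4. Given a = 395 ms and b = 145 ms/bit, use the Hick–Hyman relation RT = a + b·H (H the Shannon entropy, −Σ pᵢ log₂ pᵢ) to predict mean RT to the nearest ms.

685 ms

Each term −pᵢ log₂ pᵢ: 0.25·2 + 0.25·2 + 0.25·2 + 0.25·2; summed, H = 2.000 bits.
Mean RT = a + bH = 395 + 145·2.000 = 685.00 ms.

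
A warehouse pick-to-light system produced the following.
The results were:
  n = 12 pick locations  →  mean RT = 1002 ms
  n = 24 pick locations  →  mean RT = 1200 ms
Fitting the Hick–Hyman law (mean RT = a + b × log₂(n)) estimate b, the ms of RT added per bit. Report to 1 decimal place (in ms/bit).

198.0 ms/bit

Slope: b = (1200 − 1002) / (log₂ 24 − log₂ 12) = 198/1.0000 = 198.000 ms/bit.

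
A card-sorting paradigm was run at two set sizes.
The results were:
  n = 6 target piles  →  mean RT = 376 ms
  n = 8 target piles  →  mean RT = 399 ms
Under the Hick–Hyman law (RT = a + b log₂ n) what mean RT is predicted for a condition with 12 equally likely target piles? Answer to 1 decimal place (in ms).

With log₂ n on the abscissa the relation is linear; from the two conditions:
  b = (399 − 376) / (log₂ 8 − log₂ 6) = 23 / (3 − 2.5850) = 55.417 ms/bit
  a = 376 − 55.417 × 2.5850 = 232.750 ms
Then RT(12) = 232.750 + 55.417 × log₂ 12 = 232.750 + 55.417 × 3.5850 ≈ 431.417 ms.

431.4 ms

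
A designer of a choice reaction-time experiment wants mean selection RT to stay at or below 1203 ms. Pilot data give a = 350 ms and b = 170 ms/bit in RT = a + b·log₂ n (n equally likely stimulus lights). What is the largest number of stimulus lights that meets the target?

32

170·log₂ n ≤ 1203 − 350 = 853, giving log₂ n ≤ 5.0176 and n ≤ 32.394. The largest whole number is 32.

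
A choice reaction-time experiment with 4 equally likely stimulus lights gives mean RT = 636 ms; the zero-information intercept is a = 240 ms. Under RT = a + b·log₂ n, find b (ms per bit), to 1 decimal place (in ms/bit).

198.0 ms/bit

log₂(4) = 2 bits.
b = (RT − a)/log₂ n = (636 − 240) / 2 = 198.000 ms/bit.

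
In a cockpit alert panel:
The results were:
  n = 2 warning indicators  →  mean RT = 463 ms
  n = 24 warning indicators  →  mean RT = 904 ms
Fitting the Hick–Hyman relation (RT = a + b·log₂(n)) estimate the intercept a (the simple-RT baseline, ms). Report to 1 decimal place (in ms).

b = (RT₂ − RT₁)/(log₂ n₂ − log₂ n₁) = (904 − 463)/(4.5850 − 1) = 123.014 ms/bit.
a = RT₁ − b·log₂ n₁ = 463 − 123.014 × 1 = 339.986 ms.

340.0 ms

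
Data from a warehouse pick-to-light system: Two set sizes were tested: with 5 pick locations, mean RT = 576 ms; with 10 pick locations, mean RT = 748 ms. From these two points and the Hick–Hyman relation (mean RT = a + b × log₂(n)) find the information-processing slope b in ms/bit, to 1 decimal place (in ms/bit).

The slope on a log₂ axis is (748 − 576) / (3.3219 − 2.3219) = 172.000 ms/bit.

172.0 ms/bit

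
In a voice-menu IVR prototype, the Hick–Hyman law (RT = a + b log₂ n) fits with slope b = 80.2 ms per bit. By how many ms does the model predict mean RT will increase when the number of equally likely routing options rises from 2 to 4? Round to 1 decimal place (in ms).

80.2 ms

The intercept a cancels: ΔRT = b·(log₂ n₂ − log₂ n₁) = b·log₂(n₂/n₁).
log₂(4) − log₂(2) = log₂(4/2) = log₂(2) = 1.
ΔRT = 80.2 × 1.0000 = 80.200 ms.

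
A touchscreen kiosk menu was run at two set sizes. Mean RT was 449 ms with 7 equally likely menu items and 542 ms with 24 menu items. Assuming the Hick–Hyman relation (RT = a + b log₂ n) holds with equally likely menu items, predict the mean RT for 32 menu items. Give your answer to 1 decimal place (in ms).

563.7 ms

Solve the two-equation system in a and b:
  b = (542 − 449) / (log₂ 24 − log₂ 7) = 93 / (4.5850 − 2.8074) = 52.318 ms/bit
  a = 449 − 52.318 × 2.8074 = 302.126 ms
Then RT(32) = 302.126 + 52.318 × log₂ 32 = 302.126 + 52.318 × 5 ≈ 563.714 ms.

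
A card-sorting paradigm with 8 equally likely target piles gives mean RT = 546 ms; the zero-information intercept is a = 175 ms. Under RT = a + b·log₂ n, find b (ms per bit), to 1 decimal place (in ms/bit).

8 alternatives carry log₂ 8 = 3 bits; the choice cost is 546 − 175 = 371 ms, so b = 371/3 = 123.667 ms/bit.

123.7 ms/bit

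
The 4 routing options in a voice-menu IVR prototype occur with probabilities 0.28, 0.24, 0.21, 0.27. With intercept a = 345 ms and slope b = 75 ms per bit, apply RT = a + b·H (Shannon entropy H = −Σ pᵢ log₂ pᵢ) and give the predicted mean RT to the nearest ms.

494 ms

H = 0.28·log₂(1/0.28) + 0.24·log₂(1/0.24) + 0.21·log₂(1/0.21) + 0.27·log₂(1/0.27) = 1.9912 bits.
RT = 345 + 75 × 1.9912 = 494.34 ms.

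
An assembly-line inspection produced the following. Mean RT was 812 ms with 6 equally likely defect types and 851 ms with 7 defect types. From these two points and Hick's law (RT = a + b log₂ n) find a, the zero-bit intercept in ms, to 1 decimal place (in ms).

358.7 ms

b = (RT₂ − RT₁)/(log₂ n₂ − log₂ n₁) = (851 − 812)/(2.8074 − 2.5850) = 175.366 ms/bit.
a = RT₁ − b·log₂ n₁ = 812 − 175.366 × 2.5850 = 358.686 ms.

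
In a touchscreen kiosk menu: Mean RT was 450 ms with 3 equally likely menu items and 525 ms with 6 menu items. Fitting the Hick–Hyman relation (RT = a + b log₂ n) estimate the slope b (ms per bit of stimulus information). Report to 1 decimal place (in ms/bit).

75.0 ms/bit

Slope: b = (525 − 450) / (log₂ 6 − log₂ 3) = 75/1.0000 = 75.000 ms/bit.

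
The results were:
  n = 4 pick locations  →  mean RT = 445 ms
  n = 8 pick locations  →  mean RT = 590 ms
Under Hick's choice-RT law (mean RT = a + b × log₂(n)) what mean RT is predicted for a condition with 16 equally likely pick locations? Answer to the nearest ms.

735 ms

With log₂ n on the abscissa the relation is linear; from the two conditions:
  b = (590 − 445) / (log₂ 8 − log₂ 4) = 145 / (3 − 2) = 145 ms/bit
  a = 445 − 145 × 2 = 155 ms
Then RT(16) = 155 + 145 × log₂ 16 = 155 + 145 × 4 ≈ 735.000 ms.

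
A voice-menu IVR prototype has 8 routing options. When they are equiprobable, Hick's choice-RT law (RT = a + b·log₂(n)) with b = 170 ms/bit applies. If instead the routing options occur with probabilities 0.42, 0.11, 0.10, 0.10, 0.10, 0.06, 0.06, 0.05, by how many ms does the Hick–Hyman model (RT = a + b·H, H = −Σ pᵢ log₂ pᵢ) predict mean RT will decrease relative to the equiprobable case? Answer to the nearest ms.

The RT saving is b·ΔH. Equiprobable H₀ = log₂(8) = 3.0000 bits; with the given probabilities H = 2.5757 bits.
b·(H₀ − H) = 170 × (3.0000 − 2.5757) = 72.14 ms.

72 ms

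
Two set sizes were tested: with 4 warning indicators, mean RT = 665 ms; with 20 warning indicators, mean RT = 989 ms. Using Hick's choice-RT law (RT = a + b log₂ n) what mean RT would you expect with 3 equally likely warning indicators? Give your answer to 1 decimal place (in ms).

607.1 ms

RT is linear in log₂ n, so two points fix the line:
  b = (989 − 665) / (log₂ 20 − log₂ 4) = 324 / (4.3219 − 2) = 139.539 ms/bit
  a = 665 − 139.539 × 2 = 385.922 ms
Then RT(3) = 385.922 + 139.539 × log₂ 3 = 385.922 + 139.539 × 1.5850 ≈ 607.086 ms.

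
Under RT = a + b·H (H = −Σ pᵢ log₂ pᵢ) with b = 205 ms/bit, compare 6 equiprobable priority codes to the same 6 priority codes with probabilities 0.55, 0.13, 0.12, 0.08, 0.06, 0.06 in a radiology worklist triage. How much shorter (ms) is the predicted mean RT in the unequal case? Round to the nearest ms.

The RT saving is b·ΔH. Equiprobable H₀ = log₂(6) = 2.5850 bits; with the given probabilities H = 2.0027 bits.
b·(H₀ − H) = 205 × (2.5850 − 2.0027) = 119.37 ms.

119 ms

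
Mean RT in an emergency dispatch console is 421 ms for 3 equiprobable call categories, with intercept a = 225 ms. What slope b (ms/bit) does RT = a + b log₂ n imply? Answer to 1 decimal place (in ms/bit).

3 alternatives carry log₂ 3 = 1.5850 bits; the choice cost is 421 − 225 = 196 ms, so b = 196/1.5850 = 123.662 ms/bit.

123.7 ms/bit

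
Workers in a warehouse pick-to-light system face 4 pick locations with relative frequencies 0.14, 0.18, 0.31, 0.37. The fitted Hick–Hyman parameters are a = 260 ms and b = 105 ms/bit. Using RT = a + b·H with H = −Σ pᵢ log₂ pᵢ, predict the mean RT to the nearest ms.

459 ms

Entropy contributions −pᵢ log₂ pᵢ: 0.3971, 0.4453, 0.5238, 0.5307; sum H = 1.8969 bits.
RT = a + bH = 260 + 105·1.8969 = 459.18 ms.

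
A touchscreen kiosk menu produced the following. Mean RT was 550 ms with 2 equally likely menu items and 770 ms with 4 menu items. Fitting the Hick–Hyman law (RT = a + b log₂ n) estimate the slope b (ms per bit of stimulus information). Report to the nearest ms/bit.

220 ms/bit

b = (RT₂ − RT₁)/(log₂ n₂ − log₂ n₁) = (770 − 550)/(2 − 1) = 220 ms/bit.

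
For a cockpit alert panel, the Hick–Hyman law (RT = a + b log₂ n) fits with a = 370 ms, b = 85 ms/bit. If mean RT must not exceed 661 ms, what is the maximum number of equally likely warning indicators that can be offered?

Set 370 + 85·log₂ n ≤ 661 → log₂ n ≤ (661 − 370)/85 = 3.4235.
So n ≤ 2^3.4235 = 10.730; the largest integer n is 10.

10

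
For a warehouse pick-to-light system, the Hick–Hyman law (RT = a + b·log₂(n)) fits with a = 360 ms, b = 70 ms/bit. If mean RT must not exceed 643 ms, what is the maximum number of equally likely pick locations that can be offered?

16

Information budget: (643 − 360)/70 = 4.0429 bits, so n ≤ 2^4.0429 = 16.482 → at most 16.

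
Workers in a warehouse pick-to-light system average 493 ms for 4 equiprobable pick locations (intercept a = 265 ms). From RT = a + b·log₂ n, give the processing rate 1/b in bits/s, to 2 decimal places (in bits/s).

Choice component = 493 − 265 = 228 ms over log₂(4) = 2 bits.
b = 228 / 2 = 114.000 ms/bit, so 1/b = 8.772 bits/s.

8.77 bits/s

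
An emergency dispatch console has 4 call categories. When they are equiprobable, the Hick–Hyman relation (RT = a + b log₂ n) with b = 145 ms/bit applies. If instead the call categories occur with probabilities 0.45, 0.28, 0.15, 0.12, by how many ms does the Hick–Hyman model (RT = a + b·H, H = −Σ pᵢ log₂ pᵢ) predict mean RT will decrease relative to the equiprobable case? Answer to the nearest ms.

Equiprobable entropy H₀ = log₂ 4 = 2.0000 bits.
Skewed entropy H = −Σ pᵢ log₂ pᵢ = 1.8102 bits.
ΔRT = b·(H₀ − H) = 145 × 0.1898 = 27.52 ms.

28 ms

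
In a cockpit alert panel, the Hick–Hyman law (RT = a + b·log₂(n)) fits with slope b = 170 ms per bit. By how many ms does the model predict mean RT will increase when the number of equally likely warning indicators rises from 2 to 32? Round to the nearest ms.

ΔRT = (a + b log₂ n₂) − (a + b log₂ n₁) = b·(log₂ n₂ − log₂ n₁).
log₂(32) − log₂(2) = log₂(32/2) = log₂(16) = 4.
ΔRT = 170 × 4.0000 = 680.000 ms.

680 ms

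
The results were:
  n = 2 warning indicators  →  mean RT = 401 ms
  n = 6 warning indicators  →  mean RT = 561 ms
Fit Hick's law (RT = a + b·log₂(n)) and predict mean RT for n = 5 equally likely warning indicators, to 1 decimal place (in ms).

534.4 ms

Solve the two-equation system in a and b:
  b = (561 − 401) / (log₂ 6 − log₂ 2) = 160 / (2.5850 − 1) = 100.949 ms/bit
  a = 401 − 100.949 × 1 = 300.051 ms
Then RT(5) = 300.051 + 100.949 × log₂ 5 = 300.051 + 100.949 × 2.3219 ≈ 534.447 ms.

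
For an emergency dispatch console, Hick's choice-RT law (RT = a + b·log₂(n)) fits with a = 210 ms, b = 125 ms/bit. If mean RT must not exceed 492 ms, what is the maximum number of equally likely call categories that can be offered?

4

125·log₂ n ≤ 492 − 210 = 282, giving log₂ n ≤ 2.2560 and n ≤ 4.777. The largest whole number is 4.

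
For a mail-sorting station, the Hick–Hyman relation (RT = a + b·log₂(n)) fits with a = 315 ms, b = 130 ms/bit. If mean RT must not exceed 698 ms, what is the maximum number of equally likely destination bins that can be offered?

7

130·log₂ n ≤ 698 − 315 = 383, giving log₂ n ≤ 2.9462 and n ≤ 7.707. The largest whole number is 7.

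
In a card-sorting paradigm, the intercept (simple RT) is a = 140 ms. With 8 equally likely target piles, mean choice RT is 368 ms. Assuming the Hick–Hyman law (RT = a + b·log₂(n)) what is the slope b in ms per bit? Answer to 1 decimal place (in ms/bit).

76.0 ms/bit

8 alternatives carry log₂ 8 = 3 bits; the choice cost is 368 − 140 = 228 ms, so b = 228/3 = 76.000 ms/bit.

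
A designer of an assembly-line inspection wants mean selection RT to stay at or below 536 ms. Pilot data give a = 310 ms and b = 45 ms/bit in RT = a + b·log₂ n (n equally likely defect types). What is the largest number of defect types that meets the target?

32

Set 310 + 45·log₂ n ≤ 536 → log₂ n ≤ (536 − 310)/45 = 5.0222.
So n ≤ 2^5.0222 = 32.497; the largest integer n is 32.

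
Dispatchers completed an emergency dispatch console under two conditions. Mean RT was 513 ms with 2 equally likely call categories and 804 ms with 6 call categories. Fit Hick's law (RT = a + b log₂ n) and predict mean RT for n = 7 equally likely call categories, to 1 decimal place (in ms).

RT is linear in log₂ n, so two points fix the line:
  b = (804 − 513) / (log₂ 6 − log₂ 2) = 291 / (2.5850 − 1) = 183.601 ms/bit
  a = 513 − 183.601 × 1 = 329.399 ms
Then RT(7) = 329.399 + 183.601 × log₂ 7 = 329.399 + 183.601 × 2.8074 ≈ 844.831 ms.

844.8 ms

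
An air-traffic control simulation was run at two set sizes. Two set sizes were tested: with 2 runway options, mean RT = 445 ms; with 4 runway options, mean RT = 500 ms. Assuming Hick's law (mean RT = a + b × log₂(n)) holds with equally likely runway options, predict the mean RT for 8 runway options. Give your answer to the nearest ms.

RT is linear in log₂ n, so two points fix the line:
  b = (500 − 445) / (log₂ 4 − log₂ 2) = 55 / (2 − 1) = 55 ms/bit
  a = 445 − 55 × 1 = 390 ms
Then RT(8) = 390 + 55 × log₂ 8 = 390 + 55 × 3 ≈ 555.000 ms.

555 ms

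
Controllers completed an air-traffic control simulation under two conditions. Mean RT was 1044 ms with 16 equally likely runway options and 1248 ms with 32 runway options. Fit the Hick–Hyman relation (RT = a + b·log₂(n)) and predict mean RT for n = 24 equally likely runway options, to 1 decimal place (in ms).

Solve the two-equation system in a and b:
  b = (1248 − 1044) / (log₂ 32 − log₂ 16) = 204 / (5 − 4) = 204.000 ms/bit
  a = 1044 − 204.000 × 4 = 228.000 ms
Then RT(24) = 228.000 + 204.000 × log₂ 24 = 228.000 + 204.000 × 4.5850 ≈ 1163.332 ms.

1163.3 ms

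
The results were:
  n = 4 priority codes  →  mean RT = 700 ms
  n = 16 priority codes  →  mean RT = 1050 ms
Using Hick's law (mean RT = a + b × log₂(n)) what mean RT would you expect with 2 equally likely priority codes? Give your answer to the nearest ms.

525 ms

With log₂ n on the abscissa the relation is linear; from the two conditions:
  b = (1050 − 700) / (log₂ 16 − log₂ 4) = 350 / (4 − 2) = 175 ms/bit
  a = 700 − 175 × 2 = 350 ms
Then RT(2) = 350 + 175 × log₂ 2 = 350 + 175 × 1 ≈ 525.000 ms.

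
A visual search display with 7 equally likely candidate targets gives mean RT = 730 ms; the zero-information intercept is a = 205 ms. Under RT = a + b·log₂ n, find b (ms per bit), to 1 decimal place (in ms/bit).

b = (730 − 205) / log₂(7) = 525 / 2.8074 = 187.009 ms/bit.

187.0 ms/bit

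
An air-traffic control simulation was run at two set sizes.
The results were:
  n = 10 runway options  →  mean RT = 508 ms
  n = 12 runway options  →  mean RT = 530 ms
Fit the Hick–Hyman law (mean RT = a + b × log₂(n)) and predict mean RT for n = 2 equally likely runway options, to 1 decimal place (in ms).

Fit slope and intercept:
  b = (530 − 508) / (log₂ 12 − log₂ 10) = 22 / (3.5850 − 3.3219) = 83.639 ms/bit
  a = 508 − 83.639 × 3.3219 = 230.156 ms
Then RT(2) = 230.156 + 83.639 × log₂ 2 = 230.156 + 83.639 × 1 ≈ 313.796 ms.

313.8 ms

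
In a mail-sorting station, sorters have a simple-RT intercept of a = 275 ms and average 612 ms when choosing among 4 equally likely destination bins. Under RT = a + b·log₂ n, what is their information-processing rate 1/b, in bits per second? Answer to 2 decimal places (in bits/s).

5.93 bits/s

Choice component = 612 − 275 = 337 ms over log₂(4) = 2 bits.
b = 337 / 2 = 168.500 ms/bit, so 1/b = 5.935 bits/s.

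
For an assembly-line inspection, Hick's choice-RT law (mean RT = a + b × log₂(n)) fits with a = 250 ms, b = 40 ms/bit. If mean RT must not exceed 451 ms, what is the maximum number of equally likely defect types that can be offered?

Set 250 + 40·log₂ n ≤ 451 → log₂ n ≤ (451 − 250)/40 = 5.0250.
So n ≤ 2^5.0250 = 32.559; the largest integer n is 32.

32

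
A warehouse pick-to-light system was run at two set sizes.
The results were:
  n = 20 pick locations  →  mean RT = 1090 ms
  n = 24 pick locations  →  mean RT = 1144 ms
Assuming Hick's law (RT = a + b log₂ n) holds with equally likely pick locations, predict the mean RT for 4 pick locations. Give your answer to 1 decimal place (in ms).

Fit slope and intercept:
  b = (1144 − 1090) / (log₂ 24 − log₂ 20) = 54 / (4.5850 − 4.3219) = 205.296 ms/bit
  a = 1090 − 205.296 × 4.3219 = 202.724 ms
Then RT(4) = 202.724 + 205.296 × log₂ 4 = 202.724 + 205.296 × 2 ≈ 613.317 ms.

613.3 ms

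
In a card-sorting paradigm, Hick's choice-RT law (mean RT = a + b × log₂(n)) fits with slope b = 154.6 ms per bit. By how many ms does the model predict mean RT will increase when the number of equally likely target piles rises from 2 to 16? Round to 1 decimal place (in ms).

ΔRT = (a + b log₂ n₂) − (a + b log₂ n₁) = b·(log₂ n₂ − log₂ n₁).
log₂(16) − log₂(2) = log₂(16/2) = log₂(8) = 3.
ΔRT = 154.6 × 3.0000 = 463.800 ms.

463.8 ms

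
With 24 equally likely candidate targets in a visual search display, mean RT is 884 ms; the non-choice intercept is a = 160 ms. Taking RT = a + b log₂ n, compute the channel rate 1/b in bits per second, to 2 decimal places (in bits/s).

b = (884 − 160)/log₂ 24 = 724/4.5850 = 157.908 ms per bit = 0.15791 s/bit; the reciprocal is 6.333 bits/s.

6.33 bits/s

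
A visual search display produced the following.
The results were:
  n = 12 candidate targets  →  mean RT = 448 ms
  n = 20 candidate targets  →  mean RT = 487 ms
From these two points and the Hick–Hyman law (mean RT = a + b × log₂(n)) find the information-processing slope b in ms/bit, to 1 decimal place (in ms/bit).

52.9 ms/bit

Slope: b = (487 − 448) / (log₂ 20 − log₂ 12) = 39/0.7370 = 52.920 ms/bit.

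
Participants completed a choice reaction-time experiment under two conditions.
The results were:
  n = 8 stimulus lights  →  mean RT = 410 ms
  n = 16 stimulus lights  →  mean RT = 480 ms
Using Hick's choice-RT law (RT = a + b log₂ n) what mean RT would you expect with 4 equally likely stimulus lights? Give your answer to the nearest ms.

340 ms

Solve the two-equation system in a and b:
  b = (480 − 410) / (log₂ 16 − log₂ 8) = 70 / (4 − 3) = 70 ms/bit
  a = 410 − 70 × 3 = 200 ms
Then RT(4) = 200 + 70 × log₂ 4 = 200 + 70 × 2 ≈ 340.000 ms.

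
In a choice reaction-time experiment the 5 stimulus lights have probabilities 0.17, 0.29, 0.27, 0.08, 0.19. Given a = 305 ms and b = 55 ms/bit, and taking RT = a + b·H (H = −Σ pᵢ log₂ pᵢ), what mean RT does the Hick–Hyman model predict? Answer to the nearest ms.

427 ms

Entropy contributions −pᵢ log₂ pᵢ: 0.4346, 0.5179, 0.5100, 0.2915, 0.4552; sum H = 2.2092 bits.
RT = a + bH = 305 + 55·2.2092 = 426.51 ms.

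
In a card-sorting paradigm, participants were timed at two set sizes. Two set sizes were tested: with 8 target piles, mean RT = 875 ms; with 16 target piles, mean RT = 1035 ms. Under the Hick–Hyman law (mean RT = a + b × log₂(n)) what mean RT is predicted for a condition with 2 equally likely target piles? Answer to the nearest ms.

555 ms

Fit slope and intercept:
  b = (1035 − 875) / (log₂ 16 − log₂ 8) = 160 / (4 − 3) = 160 ms/bit
  a = 875 − 160 × 3 = 395 ms
Then RT(2) = 395 + 160 × log₂ 2 = 395 + 160 × 1 ≈ 555.000 ms.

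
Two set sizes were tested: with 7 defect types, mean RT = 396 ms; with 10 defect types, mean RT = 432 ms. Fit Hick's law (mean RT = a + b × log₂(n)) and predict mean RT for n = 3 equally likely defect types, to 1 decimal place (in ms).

310.5 ms

With log₂ n on the abscissa the relation is linear; from the two conditions:
  b = (432 − 396) / (log₂ 10 − log₂ 7) = 36 / (3.3219 − 2.8074) = 69.961 ms/bit
  a = 396 − 69.961 × 2.8074 = 199.595 ms
Then RT(3) = 199.595 + 69.961 × log₂ 3 = 199.595 + 69.961 × 1.5850 ≈ 310.480 ms.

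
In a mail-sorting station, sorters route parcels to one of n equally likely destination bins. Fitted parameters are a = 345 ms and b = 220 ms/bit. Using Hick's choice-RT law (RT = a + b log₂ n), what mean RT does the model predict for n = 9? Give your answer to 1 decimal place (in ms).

log₂(9) = 3.1699 bits, so RT = 345 + 220 × 3.1699 ≈ 1042.384 ms.

1042.4 ms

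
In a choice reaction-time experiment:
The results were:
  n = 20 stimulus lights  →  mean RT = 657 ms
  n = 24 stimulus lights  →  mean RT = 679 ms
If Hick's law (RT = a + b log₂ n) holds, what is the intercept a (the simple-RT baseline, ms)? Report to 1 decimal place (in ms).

b = (RT₂ − RT₁)/(log₂ n₂ − log₂ n₁) = (679 − 657)/(4.5850 − 4.3219) = 83.639 ms/bit.
Intercept: a = 657 − 83.639·log₂(20) = 295.517 ms.

295.5 ms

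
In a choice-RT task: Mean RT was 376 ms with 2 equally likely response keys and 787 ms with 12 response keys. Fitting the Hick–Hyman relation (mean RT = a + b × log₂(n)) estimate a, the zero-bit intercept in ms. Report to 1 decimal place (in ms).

217.0 ms

Slope: b = (787 − 376) / (log₂ 12 − log₂ 2) = 411/2.5850 = 158.997 ms/bit.
Intercept: a = 376 − 158.997·log₂(2) = 217.003 ms.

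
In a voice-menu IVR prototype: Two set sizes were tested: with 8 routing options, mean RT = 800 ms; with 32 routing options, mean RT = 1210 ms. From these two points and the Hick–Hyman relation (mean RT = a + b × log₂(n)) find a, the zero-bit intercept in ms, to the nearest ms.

185 ms

The slope on a log₂ axis is (1210 − 800) / (5 − 3) = 205 ms/bit.
Intercept: a = 800 − 205·log₂(8) = 185.000 ms.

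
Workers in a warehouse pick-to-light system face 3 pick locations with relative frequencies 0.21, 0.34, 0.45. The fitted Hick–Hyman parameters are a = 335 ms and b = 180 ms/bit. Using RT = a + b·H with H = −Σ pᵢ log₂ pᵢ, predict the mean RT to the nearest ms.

Entropy contributions −pᵢ log₂ pᵢ: 0.4728, 0.5292, 0.5184; sum H = 1.5204 bits.
RT = a + bH = 335 + 180·1.5204 = 608.67 ms.

609 ms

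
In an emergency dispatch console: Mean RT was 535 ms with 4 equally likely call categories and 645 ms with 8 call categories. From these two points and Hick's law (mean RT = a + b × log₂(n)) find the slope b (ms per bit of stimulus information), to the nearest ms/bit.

110 ms/bit

The slope on a log₂ axis is (645 − 535) / (3 − 2) = 110 ms/bit.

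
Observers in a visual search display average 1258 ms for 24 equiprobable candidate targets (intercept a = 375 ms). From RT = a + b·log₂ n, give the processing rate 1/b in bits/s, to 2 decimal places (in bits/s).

5.19 bits/s

Choice component = 1258 − 375 = 883 ms over log₂(24) = 4.5850 bits.
b = 883 / 4.5850 = 192.586 ms/bit, so 1/b = 5.192 bits/s.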